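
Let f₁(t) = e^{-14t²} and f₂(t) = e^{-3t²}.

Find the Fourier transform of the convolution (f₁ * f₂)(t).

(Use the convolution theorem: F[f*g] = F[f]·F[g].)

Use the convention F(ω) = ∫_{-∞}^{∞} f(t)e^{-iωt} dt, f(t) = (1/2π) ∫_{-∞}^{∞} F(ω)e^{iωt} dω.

F[f₁*f₂](ω) = \frac{\sqrt{42} \pi e^{- \frac{17 \omega^{2}}{168}}}{42}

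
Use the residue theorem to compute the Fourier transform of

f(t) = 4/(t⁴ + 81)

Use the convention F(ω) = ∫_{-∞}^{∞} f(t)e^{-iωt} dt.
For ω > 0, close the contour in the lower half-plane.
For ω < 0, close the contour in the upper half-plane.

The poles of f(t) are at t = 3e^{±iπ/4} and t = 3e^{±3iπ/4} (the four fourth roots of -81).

Let g(z) = f(z)e^{-iωz}; for large |z| the factor e^{-iωz} decays in the lower half-plane when ω > 0 and in the upper half-plane when ω < 0.

Case ω > 0 (lower half-plane, clockwise contour ⇒ F(ω) = -2πi·ΣRes):
  Res_{z = - \frac{3 \sqrt{2}}{2} - \frac{3 \sqrt{2} i}{2}} g(z) = \frac{\sqrt{2} i \left(1 - i\right) e^{\frac{3 \sqrt{2} \omega \left(-1 + i\right)}{2}}}{54}
  Res_{z = \frac{3 \sqrt{2}}{2} - \frac{3 \sqrt{2} i}{2}} g(z) = \frac{\sqrt{2} i \left(1 + i\right) e^{- \frac{3 \sqrt{2} \omega \left(1 + i\right)}{2}}}{54}
  F(ω) = -2πi·ΣRes = \frac{\sqrt{2} \pi \left(\left(1 - i\right) e^{3 \sqrt{2} i \omega} + 1 + i\right) e^{- \frac{3 \sqrt{2} \omega \left(1 + i\right)}{2}}}{27} = \frac{4 \pi e^{- \frac{3 \sqrt{2} \omega}{2}} \sin{\left(\frac{3 \sqrt{2} \omega}{2} + \frac{\pi}{4} \right)}}{27}

Case ω < 0 (upper half-plane, counterclockwise contour ⇒ F(ω) = +2πi·ΣRes):
  Res_{z = \frac{3 \sqrt{2}}{2} + \frac{3 \sqrt{2} i}{2}} g(z) = \frac{\sqrt{2} i \left(-1 + i\right) e^{\frac{3 \sqrt{2} \omega \left(1 - i\right)}{2}}}{54}
  Res_{z = - \frac{3 \sqrt{2}}{2} + \frac{3 \sqrt{2} i}{2}} g(z) = \frac{\sqrt{2} \left(1 - i\right) e^{\frac{3 \sqrt{2} \omega \left(1 + i\right)}{2}}}{54}
  F(ω) = 2πi·ΣRes = - \frac{\sqrt{2} i \pi \left(i \left(1 - i\right) e^{\frac{3 \sqrt{2} \omega \left(1 - i\right)}{2}} - \left(1 - i\right) e^{\frac{3 \sqrt{2} \omega \left(1 + i\right)}{2}}\right)}{27} = \frac{4 \pi e^{\frac{3 \sqrt{2} \omega}{2}} \cos{\left(\frac{3 \sqrt{2} \omega}{2} + \frac{\pi}{4} \right)}}{27}

Both cases combine into a single formula in |ω|:

F(ω) = \frac{4 \pi e^{- \frac{3 \sqrt{2} \left|{\omega}\right|}{2}} \sin{\left(\frac{3 \sqrt{2} \left|{\omega}\right|}{2} + \frac{\pi}{4} \right)}}{27}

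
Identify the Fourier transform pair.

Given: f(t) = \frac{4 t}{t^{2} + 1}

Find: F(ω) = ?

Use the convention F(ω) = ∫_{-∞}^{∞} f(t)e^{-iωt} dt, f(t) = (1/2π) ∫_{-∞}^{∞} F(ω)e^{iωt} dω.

F(ω) = - 4 i \pi e^{- \left|{\omega}\right|} \operatorname{sign}{\left(\omega \right)}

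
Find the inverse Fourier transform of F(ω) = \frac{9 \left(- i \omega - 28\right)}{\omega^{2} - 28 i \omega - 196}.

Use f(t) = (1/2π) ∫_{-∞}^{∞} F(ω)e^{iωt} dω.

f(t) = 9 \left(14 t + 1\right) e^{- 14 t} u\left(t\right)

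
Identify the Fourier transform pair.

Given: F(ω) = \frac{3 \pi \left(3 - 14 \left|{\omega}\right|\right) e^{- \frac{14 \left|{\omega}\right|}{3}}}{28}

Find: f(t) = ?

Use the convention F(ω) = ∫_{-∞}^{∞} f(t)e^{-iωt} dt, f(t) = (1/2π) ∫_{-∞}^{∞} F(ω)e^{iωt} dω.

f(t) = \frac{3 t^{2}}{\left(t^{2} + \frac{196}{9}\right)^{2}}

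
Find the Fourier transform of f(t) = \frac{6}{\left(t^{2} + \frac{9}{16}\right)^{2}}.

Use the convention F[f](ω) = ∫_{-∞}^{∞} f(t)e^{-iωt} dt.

F(ω) = \frac{16 \pi \left(3 \left|{\omega}\right| + 4\right) e^{- \frac{3 \left|{\omega}\right|}{4}}}{9}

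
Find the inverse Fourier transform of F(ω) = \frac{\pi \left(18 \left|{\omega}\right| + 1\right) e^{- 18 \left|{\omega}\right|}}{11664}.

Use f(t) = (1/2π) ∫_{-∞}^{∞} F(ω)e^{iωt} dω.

f(t) = \frac{1}{\left(t^{2} + 324\right)^{2}}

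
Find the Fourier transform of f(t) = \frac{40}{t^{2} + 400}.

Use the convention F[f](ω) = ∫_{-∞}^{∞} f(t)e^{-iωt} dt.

F(ω) = 2 \pi e^{- 20 \left|{\omega}\right|}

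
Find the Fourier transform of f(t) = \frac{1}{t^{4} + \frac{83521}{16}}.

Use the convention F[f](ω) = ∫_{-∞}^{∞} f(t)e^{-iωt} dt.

F(ω) = \frac{8 \pi e^{- \frac{17 \sqrt{2} \left|{\omega}\right|}{4}} \sin{\left(\frac{17 \sqrt{2} \left|{\omega}\right|}{4} + \frac{\pi}{4} \right)}}{4913}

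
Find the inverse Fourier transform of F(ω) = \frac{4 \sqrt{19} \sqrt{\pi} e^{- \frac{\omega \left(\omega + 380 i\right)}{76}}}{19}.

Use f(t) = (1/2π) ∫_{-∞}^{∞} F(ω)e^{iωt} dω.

f(t) = 4 e^{- 19 \left(t - 5\right)^{2}}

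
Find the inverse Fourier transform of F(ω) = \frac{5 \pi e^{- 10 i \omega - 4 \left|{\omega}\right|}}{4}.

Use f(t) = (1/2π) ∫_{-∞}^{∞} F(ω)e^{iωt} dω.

f(t) = \frac{5}{\left(t - 10\right)^{2} + 16}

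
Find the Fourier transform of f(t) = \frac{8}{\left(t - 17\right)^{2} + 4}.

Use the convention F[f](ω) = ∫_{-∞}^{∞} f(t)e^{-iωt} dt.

F(ω) = 4 \pi e^{- 17 i \omega - 2 \left|{\omega}\right|}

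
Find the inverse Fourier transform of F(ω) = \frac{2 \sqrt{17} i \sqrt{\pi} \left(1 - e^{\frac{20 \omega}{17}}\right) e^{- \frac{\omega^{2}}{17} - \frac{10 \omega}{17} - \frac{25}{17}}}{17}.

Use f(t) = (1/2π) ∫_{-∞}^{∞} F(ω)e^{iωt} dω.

f(t) = 2 e^{- \frac{17 t^{2}}{4}} \sin{\left(5 t \right)}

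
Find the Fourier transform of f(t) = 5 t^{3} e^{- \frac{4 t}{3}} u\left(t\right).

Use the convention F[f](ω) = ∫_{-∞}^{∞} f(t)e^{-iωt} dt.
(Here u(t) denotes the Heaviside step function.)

F(ω) = \frac{2430}{\left(3 i \omega + 4\right)^{4}}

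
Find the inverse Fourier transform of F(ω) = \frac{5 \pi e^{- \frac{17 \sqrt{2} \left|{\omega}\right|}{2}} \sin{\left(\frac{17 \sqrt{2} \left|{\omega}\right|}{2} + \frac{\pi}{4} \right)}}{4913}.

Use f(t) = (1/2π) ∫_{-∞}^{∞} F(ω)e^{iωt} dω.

f(t) = \frac{5}{t^{4} + 83521}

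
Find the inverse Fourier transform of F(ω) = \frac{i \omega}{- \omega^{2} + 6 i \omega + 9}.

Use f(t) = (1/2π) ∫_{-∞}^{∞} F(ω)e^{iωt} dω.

f(t) = \left(1 - 3 t\right) e^{- 3 t} u\left(t\right)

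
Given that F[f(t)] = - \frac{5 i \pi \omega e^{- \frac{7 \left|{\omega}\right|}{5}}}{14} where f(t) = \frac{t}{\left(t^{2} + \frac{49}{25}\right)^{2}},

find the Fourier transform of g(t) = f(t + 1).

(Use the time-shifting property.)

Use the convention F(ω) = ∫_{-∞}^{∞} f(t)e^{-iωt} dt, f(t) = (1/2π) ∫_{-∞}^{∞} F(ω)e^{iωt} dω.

F[g](ω) = - \frac{5 i \pi \omega e^{i \omega - \frac{7 \left|{\omega}\right|}{5}}}{14}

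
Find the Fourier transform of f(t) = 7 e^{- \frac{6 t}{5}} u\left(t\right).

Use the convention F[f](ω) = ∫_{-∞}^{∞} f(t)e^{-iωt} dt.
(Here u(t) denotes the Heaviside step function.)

F(ω) = \frac{35}{5 i \omega + 6}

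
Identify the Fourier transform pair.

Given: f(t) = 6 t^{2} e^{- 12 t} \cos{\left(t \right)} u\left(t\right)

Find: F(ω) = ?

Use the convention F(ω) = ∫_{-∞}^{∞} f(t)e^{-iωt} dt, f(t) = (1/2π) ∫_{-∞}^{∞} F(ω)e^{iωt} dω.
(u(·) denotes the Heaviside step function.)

F(ω) = \frac{12 \left(- 3 i \omega + \left(i \omega + 12\right)^{3} - 36\right)}{\left(\left(i \omega + 12\right)^{2} + 1\right)^{3}}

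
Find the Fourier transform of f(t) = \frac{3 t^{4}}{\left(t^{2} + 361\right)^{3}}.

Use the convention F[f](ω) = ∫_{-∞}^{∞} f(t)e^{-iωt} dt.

F(ω) = \frac{3 \pi \left(361 \omega^{2} - 95 \left|{\omega}\right| + 3\right) e^{- 19 \left|{\omega}\right|}}{152}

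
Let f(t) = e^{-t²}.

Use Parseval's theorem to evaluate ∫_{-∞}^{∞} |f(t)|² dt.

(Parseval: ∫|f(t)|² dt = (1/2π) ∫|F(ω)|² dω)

∫|f(t)|² dt = \frac{\sqrt{2} \sqrt{\pi}}{2}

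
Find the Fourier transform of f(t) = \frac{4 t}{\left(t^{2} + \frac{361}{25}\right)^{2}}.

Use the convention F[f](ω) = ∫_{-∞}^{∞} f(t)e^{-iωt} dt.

F(ω) = - \frac{10 i \pi \omega e^{- \frac{19 \left|{\omega}\right|}{5}}}{19}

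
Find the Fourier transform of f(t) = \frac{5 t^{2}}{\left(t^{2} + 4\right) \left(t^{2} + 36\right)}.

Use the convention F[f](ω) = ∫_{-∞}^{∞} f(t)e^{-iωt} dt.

F(ω) = \frac{5 \pi \left(3 - e^{4 \left|{\omega}\right|}\right) e^{- 6 \left|{\omega}\right|}}{16}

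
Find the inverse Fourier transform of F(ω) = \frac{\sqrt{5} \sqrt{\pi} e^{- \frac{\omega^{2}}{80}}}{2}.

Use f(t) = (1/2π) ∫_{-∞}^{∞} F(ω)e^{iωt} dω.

f(t) = 5 e^{- 20 t^{2}}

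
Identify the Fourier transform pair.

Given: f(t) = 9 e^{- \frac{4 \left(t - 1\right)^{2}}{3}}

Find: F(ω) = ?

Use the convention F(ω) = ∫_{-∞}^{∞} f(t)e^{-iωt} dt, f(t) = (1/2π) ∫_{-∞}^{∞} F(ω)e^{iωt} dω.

F(ω) = \frac{9 \sqrt{3} \sqrt{\pi} e^{- \omega \left(\frac{3 \omega}{16} + i\right)}}{2}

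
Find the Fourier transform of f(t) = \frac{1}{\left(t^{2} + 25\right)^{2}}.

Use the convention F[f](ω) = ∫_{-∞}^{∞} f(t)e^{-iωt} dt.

F(ω) = \frac{\pi \left(5 \left|{\omega}\right| + 1\right) e^{- 5 \left|{\omega}\right|}}{250}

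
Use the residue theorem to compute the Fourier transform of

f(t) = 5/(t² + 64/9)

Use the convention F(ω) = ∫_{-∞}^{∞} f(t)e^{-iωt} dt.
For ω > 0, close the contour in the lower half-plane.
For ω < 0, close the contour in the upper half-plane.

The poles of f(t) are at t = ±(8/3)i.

Let g(z) = f(z)e^{-iωz}; for large |z| the factor e^{-iωz} decays in the lower half-plane when ω > 0 and in the upper half-plane when ω < 0.

Case ω > 0 (lower half-plane, clockwise contour ⇒ F(ω) = -2πi·ΣRes):
  Res_{z = - \frac{8 i}{3}} g(z) = \frac{15 i e^{- \frac{8 \omega}{3}}}{16}
  F(ω) = -2πi·ΣRes = \frac{15 \pi e^{- \frac{8 \omega}{3}}}{8}

Case ω < 0 (upper half-plane, counterclockwise contour ⇒ F(ω) = +2πi·ΣRes):
  Res_{z = \frac{8 i}{3}} g(z) = - \frac{15 i e^{\frac{8 \omega}{3}}}{16}
  F(ω) = 2πi·ΣRes = \frac{15 \pi e^{\frac{8 \omega}{3}}}{8}

Both cases combine into a single formula in |ω|:

F(ω) = \frac{15 \pi e^{- \frac{8 \left|{\omega}\right|}{3}}}{8}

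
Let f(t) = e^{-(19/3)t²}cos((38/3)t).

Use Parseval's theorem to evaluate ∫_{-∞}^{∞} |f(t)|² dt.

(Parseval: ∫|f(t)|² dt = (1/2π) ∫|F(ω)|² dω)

∫|f(t)|² dt = \frac{\sqrt{114} \sqrt{\pi} \left(1 + e^{\frac{38}{3}}\right)}{76 e^{\frac{38}{3}}}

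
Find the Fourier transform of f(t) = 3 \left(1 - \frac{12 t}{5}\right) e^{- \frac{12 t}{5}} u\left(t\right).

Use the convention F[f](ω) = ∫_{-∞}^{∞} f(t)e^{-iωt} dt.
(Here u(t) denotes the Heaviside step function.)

F(ω) = \frac{75 i \omega}{- 25 \omega^{2} + 120 i \omega + 144}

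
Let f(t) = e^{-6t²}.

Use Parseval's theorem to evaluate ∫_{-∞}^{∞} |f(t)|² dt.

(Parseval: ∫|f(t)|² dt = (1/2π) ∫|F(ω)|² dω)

∫|f(t)|² dt = \frac{\sqrt{3} \sqrt{\pi}}{6}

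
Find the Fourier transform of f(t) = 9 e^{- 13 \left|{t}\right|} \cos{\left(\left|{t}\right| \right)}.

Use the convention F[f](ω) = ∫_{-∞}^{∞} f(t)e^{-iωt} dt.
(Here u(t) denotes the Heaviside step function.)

F(ω) = \frac{234 \left(\omega^{2} + 170\right)}{\omega^{4} + 336 \omega^{2} + 28900}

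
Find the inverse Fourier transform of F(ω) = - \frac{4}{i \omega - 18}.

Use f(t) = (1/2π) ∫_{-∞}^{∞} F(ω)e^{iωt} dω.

f(t) = 4 e^{18 t} u\left(- t\right)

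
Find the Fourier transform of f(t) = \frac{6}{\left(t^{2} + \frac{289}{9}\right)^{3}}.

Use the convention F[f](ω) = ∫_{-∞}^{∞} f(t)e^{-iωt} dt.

F(ω) = \frac{81 \pi \left(289 \omega^{2} + 153 \left|{\omega}\right| + 27\right) e^{- \frac{17 \left|{\omega}\right|}{3}}}{5679428}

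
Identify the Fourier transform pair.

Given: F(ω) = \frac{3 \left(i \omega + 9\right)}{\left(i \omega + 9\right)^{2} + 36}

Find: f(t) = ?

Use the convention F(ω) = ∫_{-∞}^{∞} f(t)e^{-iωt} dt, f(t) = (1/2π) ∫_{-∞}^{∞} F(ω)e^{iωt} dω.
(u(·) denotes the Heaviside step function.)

f(t) = 3 e^{- 9 t} \cos{\left(6 t \right)} u\left(t\right)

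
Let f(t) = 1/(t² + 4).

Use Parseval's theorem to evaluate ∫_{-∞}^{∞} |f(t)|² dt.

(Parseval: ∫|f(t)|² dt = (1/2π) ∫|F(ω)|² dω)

∫|f(t)|² dt = \frac{\pi}{16}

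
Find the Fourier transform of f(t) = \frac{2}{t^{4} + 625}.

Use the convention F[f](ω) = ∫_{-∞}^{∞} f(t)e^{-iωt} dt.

F(ω) = \frac{2 \pi e^{- \frac{5 \sqrt{2} \left|{\omega}\right|}{2}} \sin{\left(\frac{5 \sqrt{2} \left|{\omega}\right|}{2} + \frac{\pi}{4} \right)}}{125}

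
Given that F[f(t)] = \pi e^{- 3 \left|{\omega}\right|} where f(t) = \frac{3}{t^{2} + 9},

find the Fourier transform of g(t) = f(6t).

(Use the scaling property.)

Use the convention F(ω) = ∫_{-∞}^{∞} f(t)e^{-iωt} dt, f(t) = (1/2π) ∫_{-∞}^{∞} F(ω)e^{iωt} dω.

F[g](ω) = \frac{\pi e^{- \frac{\left|{\omega}\right|}{2}}}{6}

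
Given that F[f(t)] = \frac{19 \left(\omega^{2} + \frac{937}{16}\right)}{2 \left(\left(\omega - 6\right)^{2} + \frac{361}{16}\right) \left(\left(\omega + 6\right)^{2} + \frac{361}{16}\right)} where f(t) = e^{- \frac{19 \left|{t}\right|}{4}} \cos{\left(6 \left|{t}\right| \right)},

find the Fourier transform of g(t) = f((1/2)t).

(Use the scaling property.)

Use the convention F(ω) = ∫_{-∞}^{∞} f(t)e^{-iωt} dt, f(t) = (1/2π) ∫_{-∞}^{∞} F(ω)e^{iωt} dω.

F[g](ω) = \frac{304 \left(64 \omega^{2} + 937\right)}{4096 \omega^{4} - 27520 \omega^{2} + 877969}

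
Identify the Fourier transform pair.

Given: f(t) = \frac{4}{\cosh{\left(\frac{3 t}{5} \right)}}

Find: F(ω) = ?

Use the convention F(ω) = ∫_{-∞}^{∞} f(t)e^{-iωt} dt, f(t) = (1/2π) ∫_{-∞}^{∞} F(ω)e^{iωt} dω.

F(ω) = \frac{20 \pi}{3 \cosh{\left(\frac{5 \pi \omega}{6} \right)}}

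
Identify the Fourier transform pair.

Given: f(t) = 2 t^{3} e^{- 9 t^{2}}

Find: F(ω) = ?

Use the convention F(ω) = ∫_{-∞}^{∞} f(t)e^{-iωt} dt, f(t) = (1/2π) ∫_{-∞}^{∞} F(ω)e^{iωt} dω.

F(ω) = \frac{i \sqrt{\pi} \omega \left(\omega^{2} - 54\right) e^{- \frac{\omega^{2}}{36}}}{8748}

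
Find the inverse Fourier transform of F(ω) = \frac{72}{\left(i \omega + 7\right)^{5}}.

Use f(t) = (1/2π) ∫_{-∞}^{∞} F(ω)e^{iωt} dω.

f(t) = 3 t^{4} e^{- 7 t} u\left(t\right)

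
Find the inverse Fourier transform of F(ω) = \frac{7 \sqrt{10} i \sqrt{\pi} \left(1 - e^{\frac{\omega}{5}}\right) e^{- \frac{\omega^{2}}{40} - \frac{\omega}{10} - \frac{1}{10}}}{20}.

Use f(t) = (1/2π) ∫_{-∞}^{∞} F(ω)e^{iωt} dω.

f(t) = 7 e^{- 10 t^{2}} \sin{\left(2 t \right)}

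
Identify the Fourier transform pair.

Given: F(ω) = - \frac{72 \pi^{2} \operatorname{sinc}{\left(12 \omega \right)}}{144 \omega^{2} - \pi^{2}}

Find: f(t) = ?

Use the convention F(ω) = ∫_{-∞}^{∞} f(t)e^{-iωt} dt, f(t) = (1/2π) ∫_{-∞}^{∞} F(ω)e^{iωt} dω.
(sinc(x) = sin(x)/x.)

f(t) = 6 \left(\begin{cases} \frac{\cos{\left(\frac{\pi t}{12} \right)}}{2} + \frac{1}{2} & \text{for}\: \left|{t}\right| < 12 \\0 & \text{otherwise} \end{cases}\right)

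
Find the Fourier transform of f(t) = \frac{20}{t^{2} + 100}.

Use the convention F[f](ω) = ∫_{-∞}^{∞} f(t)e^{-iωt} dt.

F(ω) = 2 \pi e^{- 10 \left|{\omega}\right|}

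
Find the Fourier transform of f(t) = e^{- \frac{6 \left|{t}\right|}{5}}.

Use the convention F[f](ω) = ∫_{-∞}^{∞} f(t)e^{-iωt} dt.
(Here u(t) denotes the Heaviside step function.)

F(ω) = \frac{60}{25 \omega^{2} + 36}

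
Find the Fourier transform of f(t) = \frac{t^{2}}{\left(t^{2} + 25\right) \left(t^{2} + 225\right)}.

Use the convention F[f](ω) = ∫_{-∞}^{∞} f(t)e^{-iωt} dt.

F(ω) = \frac{\pi \left(3 - e^{10 \left|{\omega}\right|}\right) e^{- 15 \left|{\omega}\right|}}{40}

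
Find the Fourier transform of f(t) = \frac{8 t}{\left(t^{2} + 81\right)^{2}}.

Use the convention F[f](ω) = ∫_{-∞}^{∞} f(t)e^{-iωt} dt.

F(ω) = - \frac{4 i \pi \omega e^{- 9 \left|{\omega}\right|}}{9}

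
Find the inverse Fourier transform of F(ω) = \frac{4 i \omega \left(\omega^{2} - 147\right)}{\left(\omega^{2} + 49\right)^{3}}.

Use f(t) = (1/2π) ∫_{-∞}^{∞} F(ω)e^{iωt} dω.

f(t) = t e^{- 7 \left|{t}\right|} \left|{t}\right|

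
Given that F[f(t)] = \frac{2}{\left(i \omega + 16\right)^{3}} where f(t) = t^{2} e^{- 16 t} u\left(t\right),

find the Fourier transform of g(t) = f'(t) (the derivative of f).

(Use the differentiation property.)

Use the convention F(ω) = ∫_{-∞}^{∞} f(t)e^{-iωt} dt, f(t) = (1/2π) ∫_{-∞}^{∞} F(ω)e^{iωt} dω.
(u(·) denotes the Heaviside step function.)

F[g](ω) = \frac{2 i \omega}{\left(i \omega + 16\right)^{3}}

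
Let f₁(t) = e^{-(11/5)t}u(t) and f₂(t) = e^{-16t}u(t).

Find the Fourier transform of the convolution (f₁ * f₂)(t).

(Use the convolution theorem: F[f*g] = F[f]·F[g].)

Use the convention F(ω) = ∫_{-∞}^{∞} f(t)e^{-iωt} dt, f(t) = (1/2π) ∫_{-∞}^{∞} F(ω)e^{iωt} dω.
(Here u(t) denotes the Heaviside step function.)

F[f₁*f₂](ω) = \frac{5}{\left(i \omega + 16\right) \left(5 i \omega + 11\right)}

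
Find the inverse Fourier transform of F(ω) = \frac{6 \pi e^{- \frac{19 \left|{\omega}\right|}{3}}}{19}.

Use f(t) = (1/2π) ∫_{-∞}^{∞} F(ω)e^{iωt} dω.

f(t) = \frac{2}{t^{2} + \frac{361}{9}}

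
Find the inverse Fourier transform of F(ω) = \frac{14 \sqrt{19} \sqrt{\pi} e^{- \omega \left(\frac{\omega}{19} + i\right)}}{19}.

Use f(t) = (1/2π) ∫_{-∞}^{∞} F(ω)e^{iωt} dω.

f(t) = 7 e^{- \frac{19 \left(t - 1\right)^{2}}{4}}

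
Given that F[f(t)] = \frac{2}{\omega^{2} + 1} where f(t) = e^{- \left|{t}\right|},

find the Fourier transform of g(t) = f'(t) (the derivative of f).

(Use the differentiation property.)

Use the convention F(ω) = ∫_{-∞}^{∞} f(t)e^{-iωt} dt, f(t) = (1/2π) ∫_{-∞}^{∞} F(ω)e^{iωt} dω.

F[g](ω) = \frac{2 i \omega}{\omega^{2} + 1}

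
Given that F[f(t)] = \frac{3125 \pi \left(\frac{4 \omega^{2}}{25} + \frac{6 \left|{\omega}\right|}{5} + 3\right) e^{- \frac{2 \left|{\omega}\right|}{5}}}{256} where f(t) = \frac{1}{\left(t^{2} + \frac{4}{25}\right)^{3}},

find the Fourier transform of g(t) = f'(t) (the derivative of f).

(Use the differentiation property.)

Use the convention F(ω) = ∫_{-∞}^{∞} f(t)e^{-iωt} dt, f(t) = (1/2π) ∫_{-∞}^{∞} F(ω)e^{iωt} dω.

F[g](ω) = \frac{125 i \pi \omega \left(4 \omega^{2} + 30 \left|{\omega}\right| + 75\right) e^{- \frac{2 \left|{\omega}\right|}{5}}}{256}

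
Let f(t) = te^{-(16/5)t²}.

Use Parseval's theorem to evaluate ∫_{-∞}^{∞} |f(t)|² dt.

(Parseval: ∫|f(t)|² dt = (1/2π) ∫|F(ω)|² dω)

∫|f(t)|² dt = \frac{5 \sqrt{10} \sqrt{\pi}}{512}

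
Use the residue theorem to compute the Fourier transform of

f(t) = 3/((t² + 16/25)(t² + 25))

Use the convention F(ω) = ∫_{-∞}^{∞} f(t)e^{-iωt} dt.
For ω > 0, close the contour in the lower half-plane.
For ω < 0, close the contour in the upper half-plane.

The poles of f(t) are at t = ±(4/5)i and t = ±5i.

Let g(z) = f(z)e^{-iωz}; for large |z| the factor e^{-iωz} decays in the lower half-plane when ω > 0 and in the upper half-plane when ω < 0.

Case ω > 0 (lower half-plane, clockwise contour ⇒ F(ω) = -2πi·ΣRes):
  Res_{z = - \frac{4 i}{5}} g(z) = \frac{125 i e^{- \frac{4 \omega}{5}}}{1624}
  Res_{z = - 5 i} g(z) = - \frac{5 i e^{- 5 \omega}}{406}
  F(ω) = -2πi·ΣRes = - \frac{5 \pi e^{- 5 \omega}}{203} + \frac{125 \pi e^{- \frac{4 \omega}{5}}}{812}

Case ω < 0 (upper half-plane, counterclockwise contour ⇒ F(ω) = +2πi·ΣRes):
  Res_{z = \frac{4 i}{5}} g(z) = - \frac{125 i e^{\frac{4 \omega}{5}}}{1624}
  Res_{z = 5 i} g(z) = \frac{5 i e^{5 \omega}}{406}
  F(ω) = 2πi·ΣRes = \frac{5 \pi \left(25 e^{\frac{4 \omega}{5}} - 4 e^{5 \omega}\right)}{812}

Both cases combine into a single formula in |ω|:

F(ω) = - \frac{5 \pi e^{- 5 \left|{\omega}\right|}}{203} + \frac{125 \pi e^{- \frac{4 \left|{\omega}\right|}{5}}}{812}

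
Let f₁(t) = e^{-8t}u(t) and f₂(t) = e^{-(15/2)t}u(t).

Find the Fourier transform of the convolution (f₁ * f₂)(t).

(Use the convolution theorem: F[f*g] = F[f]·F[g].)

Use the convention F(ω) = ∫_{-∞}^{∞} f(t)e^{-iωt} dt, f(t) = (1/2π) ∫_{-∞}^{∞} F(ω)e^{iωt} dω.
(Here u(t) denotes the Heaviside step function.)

F[f₁*f₂](ω) = \frac{2}{\left(i \omega + 8\right) \left(2 i \omega + 15\right)}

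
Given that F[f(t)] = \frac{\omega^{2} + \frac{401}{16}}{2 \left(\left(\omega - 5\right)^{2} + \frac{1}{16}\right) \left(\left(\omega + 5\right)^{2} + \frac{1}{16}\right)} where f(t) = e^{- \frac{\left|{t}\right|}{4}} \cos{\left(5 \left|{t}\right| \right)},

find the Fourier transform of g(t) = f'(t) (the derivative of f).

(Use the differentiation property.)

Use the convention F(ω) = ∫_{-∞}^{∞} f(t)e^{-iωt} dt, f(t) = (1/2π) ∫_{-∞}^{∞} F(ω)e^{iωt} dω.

F[g](ω) = \frac{8 i \omega \left(16 \omega^{2} + 401\right)}{256 \omega^{4} - 12768 \omega^{2} + 160801}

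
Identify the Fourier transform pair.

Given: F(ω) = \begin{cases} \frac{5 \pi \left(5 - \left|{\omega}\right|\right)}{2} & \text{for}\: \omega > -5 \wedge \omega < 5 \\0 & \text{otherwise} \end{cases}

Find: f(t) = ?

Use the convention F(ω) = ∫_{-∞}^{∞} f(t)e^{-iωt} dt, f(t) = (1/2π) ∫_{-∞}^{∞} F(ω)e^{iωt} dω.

f(t) = \frac{5 \sin^{2}{\left(\frac{5 t}{2} \right)}}{t^{2}}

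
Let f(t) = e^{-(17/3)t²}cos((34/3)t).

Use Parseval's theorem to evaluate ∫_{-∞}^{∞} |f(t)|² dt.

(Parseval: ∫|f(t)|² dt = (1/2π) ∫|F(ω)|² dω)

∫|f(t)|² dt = \frac{\sqrt{102} \sqrt{\pi} \left(1 + e^{\frac{34}{3}}\right)}{68 e^{\frac{34}{3}}}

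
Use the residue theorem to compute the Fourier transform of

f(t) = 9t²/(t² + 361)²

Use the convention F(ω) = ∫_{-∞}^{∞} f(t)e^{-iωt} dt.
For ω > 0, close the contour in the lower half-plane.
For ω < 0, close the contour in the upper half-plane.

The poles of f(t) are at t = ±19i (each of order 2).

Let g(z) = f(z)e^{-iωz}; for large |z| the factor e^{-iωz} decays in the lower half-plane when ω > 0 and in the upper half-plane when ω < 0.

Case ω > 0 (lower half-plane, clockwise contour ⇒ F(ω) = -2πi·ΣRes):
  Res_{z = - 19 i} g(z) = \frac{9 i \left(1 - 19 \omega\right) e^{- 19 \omega}}{76} (pole of order 2)
  F(ω) = -2πi·ΣRes = \frac{9 \pi \left(1 - 19 \omega\right) e^{- 19 \omega}}{38}

Case ω < 0 (upper half-plane, counterclockwise contour ⇒ F(ω) = +2πi·ΣRes):
  Res_{z = 19 i} g(z) = \frac{9 i \left(- 19 \omega - 1\right) e^{19 \omega}}{76} (pole of order 2)
  F(ω) = 2πi·ΣRes = \frac{9 \pi \left(19 \omega + 1\right) e^{19 \omega}}{38}

Both cases combine into a single formula in |ω|:

F(ω) = \frac{9 \pi \left(1 - 19 \left|{\omega}\right|\right) e^{- 19 \left|{\omega}\right|}}{38}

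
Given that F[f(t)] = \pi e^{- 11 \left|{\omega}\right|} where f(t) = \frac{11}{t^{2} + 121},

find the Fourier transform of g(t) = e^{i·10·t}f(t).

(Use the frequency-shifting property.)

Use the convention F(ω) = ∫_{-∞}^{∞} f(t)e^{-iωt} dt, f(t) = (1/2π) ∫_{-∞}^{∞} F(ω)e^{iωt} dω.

F[g](ω) = \pi e^{- 11 \left|{\omega - 10}\right|}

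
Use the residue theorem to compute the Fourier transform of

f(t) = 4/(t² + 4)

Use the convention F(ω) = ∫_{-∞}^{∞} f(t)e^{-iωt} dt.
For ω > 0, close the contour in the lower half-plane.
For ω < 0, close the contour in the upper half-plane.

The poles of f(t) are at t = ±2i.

Let g(z) = f(z)e^{-iωz}; for large |z| the factor e^{-iωz} decays in the lower half-plane when ω > 0 and in the upper half-plane when ω < 0.

Case ω > 0 (lower half-plane, clockwise contour ⇒ F(ω) = -2πi·ΣRes):
  Res_{z = - 2 i} g(z) = i e^{- 2 \omega}
  F(ω) = -2πi·ΣRes = 2 \pi e^{- 2 \omega}

Case ω < 0 (upper half-plane, counterclockwise contour ⇒ F(ω) = +2πi·ΣRes):
  Res_{z = 2 i} g(z) = - i e^{2 \omega}
  F(ω) = 2πi·ΣRes = 2 \pi e^{2 \omega}

Both cases combine into a single formula in |ω|:

F(ω) = 2 \pi e^{- 2 \left|{\omega}\right|}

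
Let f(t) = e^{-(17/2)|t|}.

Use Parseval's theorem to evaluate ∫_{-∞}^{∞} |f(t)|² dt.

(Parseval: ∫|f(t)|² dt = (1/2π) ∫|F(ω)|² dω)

∫|f(t)|² dt = \frac{2}{17}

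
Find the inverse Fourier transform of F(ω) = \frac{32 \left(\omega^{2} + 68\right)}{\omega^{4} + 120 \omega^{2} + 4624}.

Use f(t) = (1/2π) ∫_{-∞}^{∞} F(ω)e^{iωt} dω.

f(t) = 2 e^{- 8 \left|{t}\right|} \cos{\left(2 \left|{t}\right| \right)}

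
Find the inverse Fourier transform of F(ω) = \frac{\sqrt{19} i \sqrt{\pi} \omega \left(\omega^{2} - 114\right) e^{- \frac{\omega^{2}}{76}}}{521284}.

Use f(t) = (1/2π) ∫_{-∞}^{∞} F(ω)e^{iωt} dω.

f(t) = 2 t^{3} e^{- 19 t^{2}}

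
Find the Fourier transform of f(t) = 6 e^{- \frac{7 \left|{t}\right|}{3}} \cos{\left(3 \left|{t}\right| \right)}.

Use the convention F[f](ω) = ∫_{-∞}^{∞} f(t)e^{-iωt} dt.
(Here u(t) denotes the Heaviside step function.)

F(ω) = \frac{252 \left(9 \omega^{2} + 130\right)}{81 \omega^{4} - 576 \omega^{2} + 16900}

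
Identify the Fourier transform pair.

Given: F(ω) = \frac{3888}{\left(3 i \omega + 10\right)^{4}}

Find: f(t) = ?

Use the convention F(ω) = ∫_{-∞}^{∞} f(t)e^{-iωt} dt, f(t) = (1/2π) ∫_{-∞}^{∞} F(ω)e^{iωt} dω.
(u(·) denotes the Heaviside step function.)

f(t) = 8 t^{3} e^{- \frac{10 t}{3}} u\left(t\right)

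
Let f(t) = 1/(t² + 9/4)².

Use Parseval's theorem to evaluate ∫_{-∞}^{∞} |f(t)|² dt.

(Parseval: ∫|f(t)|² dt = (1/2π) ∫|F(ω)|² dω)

∫|f(t)|² dt = \frac{40 \pi}{2187}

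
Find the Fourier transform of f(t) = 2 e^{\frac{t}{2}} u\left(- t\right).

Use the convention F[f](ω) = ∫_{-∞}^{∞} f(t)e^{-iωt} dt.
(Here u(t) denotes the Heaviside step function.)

F(ω) = \frac{4 i}{2 \omega + i}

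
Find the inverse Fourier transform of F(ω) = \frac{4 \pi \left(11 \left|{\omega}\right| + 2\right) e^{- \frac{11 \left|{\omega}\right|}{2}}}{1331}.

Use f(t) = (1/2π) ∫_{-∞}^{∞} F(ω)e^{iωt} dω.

f(t) = \frac{2}{\left(t^{2} + \frac{121}{4}\right)^{2}}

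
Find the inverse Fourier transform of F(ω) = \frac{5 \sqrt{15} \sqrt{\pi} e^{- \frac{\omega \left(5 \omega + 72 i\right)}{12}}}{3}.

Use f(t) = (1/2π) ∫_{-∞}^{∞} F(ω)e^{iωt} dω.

f(t) = 5 e^{- \frac{3 \left(t - 6\right)^{2}}{5}}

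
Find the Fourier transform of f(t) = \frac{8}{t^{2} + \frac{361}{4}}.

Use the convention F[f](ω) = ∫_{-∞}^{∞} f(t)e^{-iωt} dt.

F(ω) = \frac{16 \pi e^{- \frac{19 \left|{\omega}\right|}{2}}}{19}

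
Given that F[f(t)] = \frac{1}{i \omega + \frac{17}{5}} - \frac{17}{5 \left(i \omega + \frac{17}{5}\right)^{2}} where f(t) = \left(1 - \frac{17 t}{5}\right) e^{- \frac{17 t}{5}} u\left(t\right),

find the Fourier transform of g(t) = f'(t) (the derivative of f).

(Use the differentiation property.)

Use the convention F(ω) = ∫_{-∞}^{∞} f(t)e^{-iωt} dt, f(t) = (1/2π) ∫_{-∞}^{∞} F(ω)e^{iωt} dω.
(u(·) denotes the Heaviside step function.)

F[g](ω) = \frac{25 \omega^{2}}{25 \omega^{2} - 170 i \omega - 289}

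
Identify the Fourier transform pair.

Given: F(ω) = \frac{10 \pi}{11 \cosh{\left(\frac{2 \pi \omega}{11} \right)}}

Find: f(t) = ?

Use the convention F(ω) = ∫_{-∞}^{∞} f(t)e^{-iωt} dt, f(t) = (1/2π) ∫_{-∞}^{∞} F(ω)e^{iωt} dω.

f(t) = \frac{5}{e^{\frac{11 t}{4}} + e^{- \frac{11 t}{4}}}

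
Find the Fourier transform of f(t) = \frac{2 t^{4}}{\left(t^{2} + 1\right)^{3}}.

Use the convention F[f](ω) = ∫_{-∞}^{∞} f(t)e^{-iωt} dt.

F(ω) = \frac{\pi \left(\omega^{2} - 5 \left|{\omega}\right| + 3\right) e^{- \left|{\omega}\right|}}{4}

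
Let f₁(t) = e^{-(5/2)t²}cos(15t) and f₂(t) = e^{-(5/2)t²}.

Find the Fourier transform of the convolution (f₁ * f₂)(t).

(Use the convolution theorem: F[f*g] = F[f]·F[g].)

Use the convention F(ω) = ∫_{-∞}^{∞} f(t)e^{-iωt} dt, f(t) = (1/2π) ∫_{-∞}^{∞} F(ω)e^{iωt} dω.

F[f₁*f₂](ω) = \frac{\pi \left(e^{6 \omega} + 1\right) e^{- \frac{\omega^{2}}{5} - 3 \omega - \frac{45}{2}}}{5}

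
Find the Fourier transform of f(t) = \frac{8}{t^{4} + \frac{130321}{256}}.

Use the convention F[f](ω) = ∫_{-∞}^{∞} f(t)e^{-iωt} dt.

F(ω) = \frac{512 \pi e^{- \frac{19 \sqrt{2} \left|{\omega}\right|}{8}} \sin{\left(\frac{19 \sqrt{2} \left|{\omega}\right|}{8} + \frac{\pi}{4} \right)}}{6859}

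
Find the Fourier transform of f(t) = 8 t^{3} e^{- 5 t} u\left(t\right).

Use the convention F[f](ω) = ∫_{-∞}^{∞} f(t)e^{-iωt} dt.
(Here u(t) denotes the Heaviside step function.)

F(ω) = \frac{48}{\left(i \omega + 5\right)^{4}}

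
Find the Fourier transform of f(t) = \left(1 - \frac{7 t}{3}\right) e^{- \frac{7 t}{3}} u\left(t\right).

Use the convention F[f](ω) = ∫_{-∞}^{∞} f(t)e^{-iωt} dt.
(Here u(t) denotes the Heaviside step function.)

F(ω) = \frac{9 i \omega}{- 9 \omega^{2} + 42 i \omega + 49}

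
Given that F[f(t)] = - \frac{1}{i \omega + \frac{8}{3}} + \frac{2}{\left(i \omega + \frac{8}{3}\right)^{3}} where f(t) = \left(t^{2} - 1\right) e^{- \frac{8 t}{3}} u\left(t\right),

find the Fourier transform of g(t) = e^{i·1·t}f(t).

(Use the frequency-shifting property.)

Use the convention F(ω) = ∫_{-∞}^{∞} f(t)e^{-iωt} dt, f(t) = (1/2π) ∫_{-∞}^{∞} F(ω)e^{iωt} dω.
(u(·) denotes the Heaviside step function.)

F[g](ω) = \frac{3 \left(54 i \left(\omega - 1\right) - \left(3 i \left(\omega - 1\right) + 8\right)^{3} + 144\right)}{\left(3 i \left(\omega - 1\right) + 8\right)^{4}}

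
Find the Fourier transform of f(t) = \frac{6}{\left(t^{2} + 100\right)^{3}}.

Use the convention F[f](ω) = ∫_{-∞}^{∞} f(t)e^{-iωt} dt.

F(ω) = \frac{3 \pi \left(100 \omega^{2} + 30 \left|{\omega}\right| + 3\right) e^{- 10 \left|{\omega}\right|}}{400000}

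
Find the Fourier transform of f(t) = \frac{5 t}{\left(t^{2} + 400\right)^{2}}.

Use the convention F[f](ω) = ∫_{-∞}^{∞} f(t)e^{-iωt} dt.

F(ω) = - \frac{i \pi \omega e^{- 20 \left|{\omega}\right|}}{8}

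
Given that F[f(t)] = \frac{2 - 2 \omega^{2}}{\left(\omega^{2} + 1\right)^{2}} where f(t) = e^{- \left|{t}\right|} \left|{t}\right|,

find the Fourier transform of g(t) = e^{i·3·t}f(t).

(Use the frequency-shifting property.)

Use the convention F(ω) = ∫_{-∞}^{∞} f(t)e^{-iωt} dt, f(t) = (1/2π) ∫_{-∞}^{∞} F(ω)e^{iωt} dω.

F[g](ω) = \frac{2 \left(1 - \left(\omega - 3\right)^{2}\right)}{\left(\left(\omega - 3\right)^{2} + 1\right)^{2}}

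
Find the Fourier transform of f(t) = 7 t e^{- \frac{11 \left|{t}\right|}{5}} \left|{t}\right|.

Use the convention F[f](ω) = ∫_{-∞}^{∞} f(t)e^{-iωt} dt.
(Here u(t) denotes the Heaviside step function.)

F(ω) = \frac{17500 i \omega \left(25 \omega^{2} - 363\right)}{\left(25 \omega^{2} + 121\right)^{3}}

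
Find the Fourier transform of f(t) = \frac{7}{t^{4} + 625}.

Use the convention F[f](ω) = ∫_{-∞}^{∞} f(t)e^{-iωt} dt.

F(ω) = \frac{7 \pi e^{- \frac{5 \sqrt{2} \left|{\omega}\right|}{2}} \sin{\left(\frac{5 \sqrt{2} \left|{\omega}\right|}{2} + \frac{\pi}{4} \right)}}{125}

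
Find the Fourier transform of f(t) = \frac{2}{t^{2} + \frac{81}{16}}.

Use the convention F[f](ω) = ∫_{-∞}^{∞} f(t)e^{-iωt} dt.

F(ω) = \frac{8 \pi e^{- \frac{9 \left|{\omega}\right|}{4}}}{9}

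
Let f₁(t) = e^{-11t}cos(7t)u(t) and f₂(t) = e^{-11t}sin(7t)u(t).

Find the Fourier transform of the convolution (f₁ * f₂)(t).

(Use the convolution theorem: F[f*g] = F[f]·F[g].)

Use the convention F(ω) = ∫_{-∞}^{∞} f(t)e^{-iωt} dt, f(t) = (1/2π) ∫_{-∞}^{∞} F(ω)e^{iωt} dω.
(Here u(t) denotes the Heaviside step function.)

F[f₁*f₂](ω) = \frac{7 \left(i \omega + 11\right)}{\left(\left(i \omega + 11\right)^{2} + 49\right)^{2}}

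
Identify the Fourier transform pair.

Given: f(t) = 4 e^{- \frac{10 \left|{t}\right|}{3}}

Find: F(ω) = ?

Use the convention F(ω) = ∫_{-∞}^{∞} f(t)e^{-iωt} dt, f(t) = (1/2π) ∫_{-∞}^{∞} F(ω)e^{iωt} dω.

F(ω) = \frac{240}{9 \omega^{2} + 100}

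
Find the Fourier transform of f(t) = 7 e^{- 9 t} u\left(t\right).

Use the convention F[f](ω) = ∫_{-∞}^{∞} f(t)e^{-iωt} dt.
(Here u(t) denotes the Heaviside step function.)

F(ω) = \frac{7}{i \omega + 9}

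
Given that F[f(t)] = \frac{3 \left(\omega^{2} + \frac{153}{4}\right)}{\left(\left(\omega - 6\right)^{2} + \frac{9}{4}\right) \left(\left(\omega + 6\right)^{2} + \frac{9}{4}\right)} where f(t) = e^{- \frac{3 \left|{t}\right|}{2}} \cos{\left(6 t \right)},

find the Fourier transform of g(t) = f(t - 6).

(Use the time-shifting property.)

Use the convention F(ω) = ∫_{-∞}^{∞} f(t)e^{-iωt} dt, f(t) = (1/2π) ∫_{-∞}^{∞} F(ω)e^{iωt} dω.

F[g](ω) = \frac{12 \left(4 \omega^{2} + 153\right) e^{- 6 i \omega}}{16 \omega^{4} - 1080 \omega^{2} + 23409}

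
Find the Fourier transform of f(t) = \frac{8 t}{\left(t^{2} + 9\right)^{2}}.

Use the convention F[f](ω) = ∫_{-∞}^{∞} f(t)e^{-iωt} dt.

F(ω) = - \frac{4 i \pi \omega e^{- 3 \left|{\omega}\right|}}{3}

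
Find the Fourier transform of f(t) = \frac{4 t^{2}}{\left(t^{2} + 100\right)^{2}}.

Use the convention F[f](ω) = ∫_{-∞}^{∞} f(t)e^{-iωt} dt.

F(ω) = \frac{\pi \left(1 - 10 \left|{\omega}\right|\right) e^{- 10 \left|{\omega}\right|}}{5}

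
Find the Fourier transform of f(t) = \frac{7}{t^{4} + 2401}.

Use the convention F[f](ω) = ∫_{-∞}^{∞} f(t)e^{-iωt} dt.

F(ω) = \frac{\pi e^{- \frac{7 \sqrt{2} \left|{\omega}\right|}{2}} \sin{\left(\frac{7 \sqrt{2} \left|{\omega}\right|}{2} + \frac{\pi}{4} \right)}}{49}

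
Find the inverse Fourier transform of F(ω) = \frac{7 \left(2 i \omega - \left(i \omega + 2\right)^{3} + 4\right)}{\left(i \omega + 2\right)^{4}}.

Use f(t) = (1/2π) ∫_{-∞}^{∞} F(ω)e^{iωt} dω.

f(t) = 7 \left(t^{2} - 1\right) e^{- 2 t} u\left(t\right)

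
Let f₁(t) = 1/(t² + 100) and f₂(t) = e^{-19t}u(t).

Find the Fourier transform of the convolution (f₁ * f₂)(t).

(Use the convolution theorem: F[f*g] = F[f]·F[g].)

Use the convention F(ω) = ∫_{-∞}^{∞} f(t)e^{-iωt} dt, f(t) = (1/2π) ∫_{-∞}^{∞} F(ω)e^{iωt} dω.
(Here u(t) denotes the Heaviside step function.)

F[f₁*f₂](ω) = \frac{\pi e^{- 10 \left|{\omega}\right|}}{10 \left(i \omega + 19\right)}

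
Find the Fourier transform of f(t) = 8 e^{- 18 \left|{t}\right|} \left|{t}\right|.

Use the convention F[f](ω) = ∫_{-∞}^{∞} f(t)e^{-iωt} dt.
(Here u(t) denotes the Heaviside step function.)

F(ω) = \frac{16 \left(324 - \omega^{2}\right)}{\left(\omega^{2} + 324\right)^{2}}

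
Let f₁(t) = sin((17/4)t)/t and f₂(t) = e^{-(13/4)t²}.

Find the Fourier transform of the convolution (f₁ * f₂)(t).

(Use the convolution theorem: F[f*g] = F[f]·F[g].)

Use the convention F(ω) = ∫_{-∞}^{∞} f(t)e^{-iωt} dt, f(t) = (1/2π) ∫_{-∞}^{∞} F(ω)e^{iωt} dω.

F[f₁*f₂](ω) = \begin{cases} \frac{2 \sqrt{13} \pi^{\frac{3}{2}} e^{- \frac{\omega^{2}}{13}}}{13} & \text{for}\: \omega > - \frac{17}{4} \wedge \omega < \frac{17}{4} \\0 & \text{otherwise} \end{cases}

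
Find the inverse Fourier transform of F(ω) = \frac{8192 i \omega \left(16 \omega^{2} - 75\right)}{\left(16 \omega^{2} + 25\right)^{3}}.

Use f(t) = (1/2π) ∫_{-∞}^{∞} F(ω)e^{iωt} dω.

f(t) = 8 t e^{- \frac{5 \left|{t}\right|}{4}} \left|{t}\right|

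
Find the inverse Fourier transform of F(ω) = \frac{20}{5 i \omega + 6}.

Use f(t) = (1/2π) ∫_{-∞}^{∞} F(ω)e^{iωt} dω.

f(t) = 4 e^{- \frac{6 t}{5}} u\left(t\right)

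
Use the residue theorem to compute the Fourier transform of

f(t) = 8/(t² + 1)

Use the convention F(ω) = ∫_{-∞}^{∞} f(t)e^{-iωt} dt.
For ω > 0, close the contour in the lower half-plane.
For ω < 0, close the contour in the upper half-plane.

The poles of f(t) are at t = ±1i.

Let g(z) = f(z)e^{-iωz}; for large |z| the factor e^{-iωz} decays in the lower half-plane when ω > 0 and in the upper half-plane when ω < 0.

Case ω > 0 (lower half-plane, clockwise contour ⇒ F(ω) = -2πi·ΣRes):
  Res_{z = - i} g(z) = 4 i e^{- \omega}
  F(ω) = -2πi·ΣRes = 8 \pi e^{- \omega}

Case ω < 0 (upper half-plane, counterclockwise contour ⇒ F(ω) = +2πi·ΣRes):
  Res_{z = i} g(z) = - 4 i e^{\omega}
  F(ω) = 2πi·ΣRes = 8 \pi e^{\omega}

Both cases combine into a single formula in |ω|:

F(ω) = 8 \pi e^{- \left|{\omega}\right|}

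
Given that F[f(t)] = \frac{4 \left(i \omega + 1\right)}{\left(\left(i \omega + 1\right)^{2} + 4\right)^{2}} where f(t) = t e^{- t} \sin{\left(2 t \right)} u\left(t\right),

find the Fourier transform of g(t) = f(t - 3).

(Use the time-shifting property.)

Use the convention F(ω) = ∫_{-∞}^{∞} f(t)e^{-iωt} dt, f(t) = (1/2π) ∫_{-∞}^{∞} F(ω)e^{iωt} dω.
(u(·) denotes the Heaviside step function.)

F[g](ω) = \frac{4 \left(i \omega + 1\right) e^{- 3 i \omega}}{\left(\left(i \omega + 1\right)^{2} + 4\right)^{2}}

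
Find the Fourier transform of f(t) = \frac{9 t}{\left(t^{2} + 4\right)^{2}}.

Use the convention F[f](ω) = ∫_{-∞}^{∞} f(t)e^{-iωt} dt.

F(ω) = - \frac{9 i \pi \omega e^{- 2 \left|{\omega}\right|}}{4}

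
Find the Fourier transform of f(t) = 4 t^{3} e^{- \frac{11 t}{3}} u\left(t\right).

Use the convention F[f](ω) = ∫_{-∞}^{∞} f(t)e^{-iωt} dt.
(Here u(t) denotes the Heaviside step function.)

F(ω) = \frac{1944}{\left(3 i \omega + 11\right)^{4}}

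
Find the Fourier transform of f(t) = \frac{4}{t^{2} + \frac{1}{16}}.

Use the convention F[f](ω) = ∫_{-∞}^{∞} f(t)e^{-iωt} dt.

F(ω) = 16 \pi e^{- \frac{\left|{\omega}\right|}{4}}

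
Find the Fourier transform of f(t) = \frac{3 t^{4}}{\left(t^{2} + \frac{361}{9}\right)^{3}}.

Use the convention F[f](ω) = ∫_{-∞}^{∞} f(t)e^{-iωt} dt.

F(ω) = \frac{\pi \left(361 \omega^{2} - 285 \left|{\omega}\right| + 27\right) e^{- \frac{19 \left|{\omega}\right|}{3}}}{152}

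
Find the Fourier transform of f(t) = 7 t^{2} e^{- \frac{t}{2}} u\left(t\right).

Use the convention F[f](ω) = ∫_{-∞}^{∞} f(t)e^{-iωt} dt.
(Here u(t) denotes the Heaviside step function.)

F(ω) = \frac{112}{\left(2 i \omega + 1\right)^{3}}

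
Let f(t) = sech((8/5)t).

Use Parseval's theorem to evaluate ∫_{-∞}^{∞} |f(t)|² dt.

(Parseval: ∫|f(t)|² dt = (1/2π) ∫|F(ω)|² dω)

∫|f(t)|² dt = \frac{5}{4}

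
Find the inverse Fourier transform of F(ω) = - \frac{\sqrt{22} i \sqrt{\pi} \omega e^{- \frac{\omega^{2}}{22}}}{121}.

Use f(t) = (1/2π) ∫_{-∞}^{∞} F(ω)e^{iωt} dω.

f(t) = t e^{- \frac{11 t^{2}}{2}}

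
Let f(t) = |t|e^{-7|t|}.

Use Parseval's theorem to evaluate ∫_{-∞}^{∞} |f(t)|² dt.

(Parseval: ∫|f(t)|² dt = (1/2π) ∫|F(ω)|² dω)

∫|f(t)|² dt = \frac{1}{686}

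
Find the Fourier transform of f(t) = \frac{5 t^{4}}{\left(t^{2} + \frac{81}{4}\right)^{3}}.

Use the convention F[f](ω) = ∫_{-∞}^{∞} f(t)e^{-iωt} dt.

F(ω) = \frac{5 \pi \left(27 \omega^{2} - 30 \left|{\omega}\right| + 4\right) e^{- \frac{9 \left|{\omega}\right|}{2}}}{48}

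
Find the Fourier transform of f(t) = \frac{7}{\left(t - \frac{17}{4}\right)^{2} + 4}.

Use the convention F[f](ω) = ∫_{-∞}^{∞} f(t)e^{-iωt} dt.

F(ω) = \frac{7 \pi e^{- \frac{17 i \omega}{4} - 2 \left|{\omega}\right|}}{2}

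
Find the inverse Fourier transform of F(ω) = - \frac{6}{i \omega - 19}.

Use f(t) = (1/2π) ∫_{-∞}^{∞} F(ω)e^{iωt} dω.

f(t) = 6 e^{19 t} u\left(- t\right)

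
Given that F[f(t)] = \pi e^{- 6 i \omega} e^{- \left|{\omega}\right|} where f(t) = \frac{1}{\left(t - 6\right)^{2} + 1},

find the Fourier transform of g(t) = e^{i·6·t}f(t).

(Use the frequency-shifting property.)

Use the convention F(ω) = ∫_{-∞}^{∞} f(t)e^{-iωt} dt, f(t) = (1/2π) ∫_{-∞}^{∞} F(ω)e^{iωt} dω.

F[g](ω) = \pi e^{- 6 i \left(\omega - 6\right) - \left|{\omega - 6}\right|}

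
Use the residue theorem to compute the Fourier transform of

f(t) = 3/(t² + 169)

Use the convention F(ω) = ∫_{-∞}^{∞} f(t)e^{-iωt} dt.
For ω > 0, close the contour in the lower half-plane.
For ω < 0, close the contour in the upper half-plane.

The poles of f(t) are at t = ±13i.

Let g(z) = f(z)e^{-iωz}; for large |z| the factor e^{-iωz} decays in the lower half-plane when ω > 0 and in the upper half-plane when ω < 0.

Case ω > 0 (lower half-plane, clockwise contour ⇒ F(ω) = -2πi·ΣRes):
  Res_{z = - 13 i} g(z) = \frac{3 i e^{- 13 \omega}}{26}
  F(ω) = -2πi·ΣRes = \frac{3 \pi e^{- 13 \omega}}{13}

Case ω < 0 (upper half-plane, counterclockwise contour ⇒ F(ω) = +2πi·ΣRes):
  Res_{z = 13 i} g(z) = - \frac{3 i e^{13 \omega}}{26}
  F(ω) = 2πi·ΣRes = \frac{3 \pi e^{13 \omega}}{13}

Both cases combine into a single formula in |ω|:

F(ω) = \frac{3 \pi e^{- 13 \left|{\omega}\right|}}{13}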